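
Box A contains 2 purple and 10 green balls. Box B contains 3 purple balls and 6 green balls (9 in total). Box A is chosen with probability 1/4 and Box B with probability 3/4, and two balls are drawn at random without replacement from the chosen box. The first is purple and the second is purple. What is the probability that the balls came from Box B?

33/35

P(E | Box A) = 1/66; P(E | Box B) = 1/12.
P(E) = 1/4·1/66 + 3/4·1/12 = 35/528.
By Bayes' rule, P(Box B | E) = 1/16 / 35/528 = 33/35 ≈ 0.9429.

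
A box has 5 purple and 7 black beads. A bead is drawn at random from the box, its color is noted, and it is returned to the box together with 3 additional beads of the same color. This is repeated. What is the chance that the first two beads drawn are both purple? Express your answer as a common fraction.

After a purple draw the box holds 8 purple out of 15.
P = (5/12)·(8/15) = 2/9 ≈ 0.2222.

2/9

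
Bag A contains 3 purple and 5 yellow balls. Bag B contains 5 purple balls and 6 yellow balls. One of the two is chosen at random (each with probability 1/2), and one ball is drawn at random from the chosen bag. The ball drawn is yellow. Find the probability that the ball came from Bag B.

48/103

P(yellow | Bag A) = 5/8; P(yellow | Bag B) = 6/11.
P(yellow) = 1/2·5/8 + 1/2·6/11 = 103/176.
By Bayes' rule, P(Bag B | yellow) = 3/11 / 103/176 = 48/103 ≈ 0.4660.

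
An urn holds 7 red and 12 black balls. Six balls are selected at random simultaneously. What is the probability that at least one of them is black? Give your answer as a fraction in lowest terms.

Use the complement: P(at least one black) = 1 − P(no black).
P(none) = C(7,6)/C(19,6) = 7/27132.
So P = 1 − 7/27132 = 3875/3876 ≈ 0.9997.

3875/3876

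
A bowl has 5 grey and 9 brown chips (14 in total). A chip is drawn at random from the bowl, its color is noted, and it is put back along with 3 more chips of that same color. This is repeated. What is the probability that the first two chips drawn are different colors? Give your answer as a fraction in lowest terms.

45/119

Either brown then grey, or grey then brown; after the first draw the total is 17.
P = (9/14)·(5/17) + (5/14)·(9/17) = 45/119 ≈ 0.3782.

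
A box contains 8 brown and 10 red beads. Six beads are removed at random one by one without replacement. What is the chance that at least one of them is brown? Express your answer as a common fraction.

Use the complement: P(at least one brown) = 1 − P(no brown).
P(none) = C(10,6)/C(18,6) = 210/18564.
So P = 1 − 210/18564 = 437/442 ≈ 0.9887.

437/442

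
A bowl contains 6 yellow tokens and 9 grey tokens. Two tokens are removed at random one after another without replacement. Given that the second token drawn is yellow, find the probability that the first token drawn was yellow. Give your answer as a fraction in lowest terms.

P(first=yellow and the second token drawn is yellow) = (6/15)·(5/14) = 1/7.
P(the second token drawn is yellow) = Σ over first color = 1/7 + 9/35 = 2/5.
By Bayes, P(first=yellow | the second token drawn is yellow) = 1/7 / 2/5 = 5/14 ≈ 0.3571.

5/14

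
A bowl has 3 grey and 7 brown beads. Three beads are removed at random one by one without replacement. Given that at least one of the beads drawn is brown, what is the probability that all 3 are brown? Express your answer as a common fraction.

P(all 3 brown) = C(7,3)/C(10,3) = 7/24; P(at least one brown) = 1 − C(3,3)/C(10,3) = 119/120.
Since 'all 3 brown' ⊆ 'at least one brown', P(all 3 | at least one) = 7/24 / 119/120 = 5/17 ≈ 0.2941.

5/17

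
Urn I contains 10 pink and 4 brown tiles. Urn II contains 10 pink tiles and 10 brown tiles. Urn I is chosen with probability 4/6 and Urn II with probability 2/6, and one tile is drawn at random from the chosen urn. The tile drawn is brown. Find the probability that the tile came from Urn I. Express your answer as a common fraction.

P(brown | Urn I) = 2/7; P(brown | Urn II) = 1/2.
P(brown) = 2/3·2/7 + 1/3·1/2 = 5/14.
By Bayes' rule, P(Urn I | brown) = 4/21 / 5/14 = 8/15 ≈ 0.5333.

8/15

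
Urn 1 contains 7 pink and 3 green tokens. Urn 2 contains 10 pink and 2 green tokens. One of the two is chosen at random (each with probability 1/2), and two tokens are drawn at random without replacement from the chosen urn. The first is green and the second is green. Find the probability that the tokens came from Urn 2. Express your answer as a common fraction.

5/27

P(E | Urn 1) = 1/15; P(E | Urn 2) = 1/66.
P(E) = 1/2·1/15 + 1/2·1/66 = 9/220.
By Bayes' rule, P(Urn 2 | E) = 1/132 / 9/220 = 5/27 ≈ 0.1852.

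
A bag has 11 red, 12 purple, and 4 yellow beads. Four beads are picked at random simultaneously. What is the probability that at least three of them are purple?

253/1170

Sum the hypergeometric tail for j = 3,…,4 purple beads.
Favorable = C(12,3)·C(15,1) + C(12,4)·C(15,0) = 3795; total = C(27,4) = 17550.
P = 3795/17550 = 253/1170 ≈ 0.2162.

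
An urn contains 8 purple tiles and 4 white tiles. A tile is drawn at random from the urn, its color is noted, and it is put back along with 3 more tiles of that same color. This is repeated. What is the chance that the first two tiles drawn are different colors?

16/45

Either purple then white, or white then purple; after the first draw the total is 15.
P = (8/12)·(4/15) + (4/12)·(8/15) = 16/45 ≈ 0.3556.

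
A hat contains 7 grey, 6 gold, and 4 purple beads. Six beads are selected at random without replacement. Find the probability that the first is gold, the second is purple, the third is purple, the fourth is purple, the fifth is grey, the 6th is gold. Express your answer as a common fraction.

Multiply the conditional probability of each draw in order, without replacement, so each draw removes one from its color and from the total.
P = (6/17) · (4/16) · (3/15) · (2/14) · (7/13) · (5/12) = 1/1768 ≈ 0.0006.

1/1768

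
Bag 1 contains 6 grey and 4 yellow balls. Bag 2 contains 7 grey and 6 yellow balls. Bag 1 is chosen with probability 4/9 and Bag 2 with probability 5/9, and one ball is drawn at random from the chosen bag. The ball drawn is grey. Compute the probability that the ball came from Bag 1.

156/331

P(grey | Bag 1) = 3/5; P(grey | Bag 2) = 7/13.
P(grey) = 4/9·3/5 + 5/9·7/13 = 331/585.
By Bayes' rule, P(Bag 1 | grey) = 4/15 / 331/585 = 156/331 ≈ 0.4713.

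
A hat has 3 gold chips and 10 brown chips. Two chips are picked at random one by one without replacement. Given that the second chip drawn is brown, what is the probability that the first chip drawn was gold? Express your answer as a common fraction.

P(first=gold and the second chip drawn is brown) = (3/13)·(10/12) = 5/26.
P(the second chip drawn is brown) = Σ over first color = 5/26 + 15/26 = 10/13.
By Bayes, P(first=gold | the second chip drawn is brown) = 5/26 / 10/13 = 1/4 ≈ 0.2500.

1/4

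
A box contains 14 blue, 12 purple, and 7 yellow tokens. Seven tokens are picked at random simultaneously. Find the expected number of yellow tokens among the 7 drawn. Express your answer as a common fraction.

By linearity of expectation, E[X] = Σ P(draw i is yellow); by symmetry each draw (even without replacement) has P(yellow) = 7/33.
E[X] = 7 · 7/33 = 49/33 ≈ 1.4848.

49/33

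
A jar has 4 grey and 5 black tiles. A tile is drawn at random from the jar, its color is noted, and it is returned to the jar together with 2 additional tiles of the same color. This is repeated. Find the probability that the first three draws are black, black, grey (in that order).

Track the composition after each reinforcement of +2.
P = (5/9) · (7/11) · (4/13) = 140/1287 ≈ 0.1088.

140/1287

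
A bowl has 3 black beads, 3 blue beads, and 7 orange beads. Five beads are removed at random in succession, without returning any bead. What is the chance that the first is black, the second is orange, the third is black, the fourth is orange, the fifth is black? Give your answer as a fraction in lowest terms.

Multiply the conditional probability of each draw in order, without replacement, so each draw removes one from its color and from the total.
P = (3/13) · (7/12) · (2/11) · (6/10) · (1/9) = 7/4290 ≈ 0.0016.

7/4290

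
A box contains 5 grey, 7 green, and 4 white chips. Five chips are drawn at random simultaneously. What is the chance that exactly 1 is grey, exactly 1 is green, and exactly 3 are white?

5/156

Unordered draws without replacement: count favorable combinations over C(16,5).
Favorable = C(5,1) · C(7,1) · C(4,3) = 140; total = C(16,5) = 4368.
P = 140/4368 = 5/156 ≈ 0.0321.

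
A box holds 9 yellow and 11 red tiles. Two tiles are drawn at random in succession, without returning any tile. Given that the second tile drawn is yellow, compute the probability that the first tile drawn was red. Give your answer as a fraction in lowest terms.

11/19

P(first=red and the second tile drawn is yellow) = (11/20)·(9/19) = 99/380.
P(the second tile drawn is yellow) = Σ over first color = 18/95 + 99/380 = 9/20.
By Bayes, P(first=red | the second tile drawn is yellow) = 99/380 / 9/20 = 11/19 ≈ 0.5789.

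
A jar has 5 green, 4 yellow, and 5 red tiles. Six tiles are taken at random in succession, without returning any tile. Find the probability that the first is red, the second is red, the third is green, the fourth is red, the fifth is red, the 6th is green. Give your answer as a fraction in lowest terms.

10/9009

Multiply the conditional probability of each draw in order, without replacement, so each draw removes one from its color and from the total.
P = (5/14) · (4/13) · (5/12) · (3/11) · (2/10) · (4/9) = 10/9009 ≈ 0.0011.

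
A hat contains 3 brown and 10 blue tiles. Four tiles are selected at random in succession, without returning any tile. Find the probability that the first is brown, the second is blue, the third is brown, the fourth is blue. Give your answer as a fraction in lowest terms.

Multiply the conditional probability of each draw in order, without replacement, so each draw removes one from its color and from the total.
P = (3/13) · (10/12) · (2/11) · (9/10) = 9/286 ≈ 0.0315.

9/286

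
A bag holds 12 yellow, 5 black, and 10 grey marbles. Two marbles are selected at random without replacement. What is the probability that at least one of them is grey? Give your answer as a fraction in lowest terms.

215/351

Use the complement: P(at least one grey) = 1 − P(no grey).
P(none) = C(17,2)/C(27,2) = 136/351.
So P = 1 − 136/351 = 215/351 ≈ 0.6125.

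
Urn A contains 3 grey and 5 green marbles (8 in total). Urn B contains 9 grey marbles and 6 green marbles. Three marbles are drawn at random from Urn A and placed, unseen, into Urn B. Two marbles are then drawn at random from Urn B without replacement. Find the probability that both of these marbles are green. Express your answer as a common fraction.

5/28

Condition on how many of the transferred marbles are green (from Urn A: 5 green of 8; then Urn B has 18 total).
  0 green: C(5,0)C(3,3)/C(8,3) = 1/56; then P = C(6,2)/C(18,2) = 5/51
  1 green: C(5,1)C(3,2)/C(8,3) = 15/56; then P = C(7,2)/C(18,2) = 7/51
  2 green: C(5,2)C(3,1)/C(8,3) = 15/28; then P = C(8,2)/C(18,2) = 28/153
  3 green: C(5,3)C(3,0)/C(8,3) = 5/28; then P = C(9,2)/C(18,2) = 4/17
P(both green) = 5/28 ≈ 0.1786.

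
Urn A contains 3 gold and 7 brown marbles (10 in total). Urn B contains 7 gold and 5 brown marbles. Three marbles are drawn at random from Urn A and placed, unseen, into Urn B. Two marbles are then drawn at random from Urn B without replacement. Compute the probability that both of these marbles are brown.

Condition on how many of the transferred marbles are brown (from Urn A: 7 brown of 10; then Urn B has 15 total).
  0 brown: C(7,0)C(3,3)/C(10,3) = 1/120; then P = C(5,2)/C(15,2) = 2/21
  1 brown: C(7,1)C(3,2)/C(10,3) = 7/40; then P = C(6,2)/C(15,2) = 1/7
  2 brown: C(7,2)C(3,1)/C(10,3) = 21/40; then P = C(7,2)/C(15,2) = 1/5
  3 brown: C(7,3)C(3,0)/C(10,3) = 7/24; then P = C(8,2)/C(15,2) = 4/15
P(both brown) = 73/350 ≈ 0.2086.

73/350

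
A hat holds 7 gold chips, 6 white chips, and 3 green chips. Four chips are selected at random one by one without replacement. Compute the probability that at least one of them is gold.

Use the complement: P(at least one gold) = 1 − P(no gold).
P(none) = C(9,4)/C(16,4) = 126/1820.
So P = 1 − 126/1820 = 121/130 ≈ 0.9308.

121/130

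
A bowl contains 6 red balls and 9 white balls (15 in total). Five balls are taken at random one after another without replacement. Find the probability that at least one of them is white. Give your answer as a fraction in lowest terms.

Use the complement: P(at least one white) = 1 − P(no white).
P(none) = C(6,5)/C(15,5) = 6/3003.
So P = 1 − 6/3003 = 999/1001 ≈ 0.9980.

999/1001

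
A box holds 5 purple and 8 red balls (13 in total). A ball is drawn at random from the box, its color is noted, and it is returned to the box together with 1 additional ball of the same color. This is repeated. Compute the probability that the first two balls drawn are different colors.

40/91

Either red then purple, or purple then red; after the first draw the total is 14.
P = (8/13)·(5/14) + (5/13)·(8/14) = 40/91 ≈ 0.4396.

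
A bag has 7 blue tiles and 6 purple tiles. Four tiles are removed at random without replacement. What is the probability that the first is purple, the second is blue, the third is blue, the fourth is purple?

Multiply the conditional probability of each draw in order, without replacement, so each draw removes one from its color and from the total.
P = (6/13) · (7/12) · (6/11) · (5/10) = 21/286 ≈ 0.0734.

21/286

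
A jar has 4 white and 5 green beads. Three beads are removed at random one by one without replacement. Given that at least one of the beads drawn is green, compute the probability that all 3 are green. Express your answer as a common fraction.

P(all 3 green) = C(5,3)/C(9,3) = 5/42; P(at least one green) = 1 − C(4,3)/C(9,3) = 20/21.
Since 'all 3 green' ⊆ 'at least one green', P(all 3 | at least one) = 5/42 / 20/21 = 1/8 ≈ 0.1250.

1/8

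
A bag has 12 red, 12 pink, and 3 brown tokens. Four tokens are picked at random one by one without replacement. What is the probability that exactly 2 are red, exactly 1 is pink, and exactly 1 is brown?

Unordered draws without replacement: count favorable combinations over C(27,4).
Favorable = C(12,2) · C(12,1) · C(3,1) = 2376; total = C(27,4) = 17550.
P = 2376/17550 = 44/325 ≈ 0.1354.

44/325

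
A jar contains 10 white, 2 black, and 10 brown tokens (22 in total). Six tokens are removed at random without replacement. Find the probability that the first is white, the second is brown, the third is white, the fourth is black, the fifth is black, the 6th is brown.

15/49742

Multiply the conditional probability of each draw in order, without replacement, so each draw removes one from its color and from the total.
P = (10/22) · (10/21) · (9/20) · (2/19) · (1/18) · (9/17) = 15/49742 ≈ 0.0003.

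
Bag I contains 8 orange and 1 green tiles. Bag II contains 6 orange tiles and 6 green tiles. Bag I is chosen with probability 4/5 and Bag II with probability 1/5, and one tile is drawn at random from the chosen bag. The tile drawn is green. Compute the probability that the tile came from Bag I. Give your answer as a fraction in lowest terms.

8/17

P(green | Bag I) = 1/9; P(green | Bag II) = 1/2.
P(green) = 4/5·1/9 + 1/5·1/2 = 17/90.
By Bayes' rule, P(Bag I | green) = 4/45 / 17/90 = 8/17 ≈ 0.4706.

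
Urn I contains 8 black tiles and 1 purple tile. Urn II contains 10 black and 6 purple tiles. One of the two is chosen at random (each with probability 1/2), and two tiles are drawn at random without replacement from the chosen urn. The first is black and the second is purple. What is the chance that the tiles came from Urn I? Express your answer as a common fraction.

P(E | Urn I) = 1/9; P(E | Urn II) = 1/4.
P(E) = 1/2·1/9 + 1/2·1/4 = 13/72.
By Bayes' rule, P(Urn I | E) = 1/18 / 13/72 = 4/13 ≈ 0.3077.

4/13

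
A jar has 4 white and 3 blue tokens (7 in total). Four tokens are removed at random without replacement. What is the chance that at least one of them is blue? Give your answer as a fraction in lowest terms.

34/35

Use the complement: P(at least one blue) = 1 − P(no blue).
P(none) = C(4,4)/C(7,4) = 1/35.
So P = 1 − 1/35 = 34/35 ≈ 0.9714.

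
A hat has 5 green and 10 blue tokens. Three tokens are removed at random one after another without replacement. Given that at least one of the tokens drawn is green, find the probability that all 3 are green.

P(all 3 green) = C(5,3)/C(15,3) = 2/91; P(at least one green) = 1 − C(10,3)/C(15,3) = 67/91.
Since 'all 3 green' ⊆ 'at least one green', P(all 3 | at least one) = 2/91 / 67/91 = 2/67 ≈ 0.0299.

2/67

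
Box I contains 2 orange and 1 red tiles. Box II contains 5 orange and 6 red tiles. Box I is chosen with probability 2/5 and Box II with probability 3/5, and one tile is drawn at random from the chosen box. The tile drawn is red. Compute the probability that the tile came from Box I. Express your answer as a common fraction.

P(red | Box I) = 1/3; P(red | Box II) = 6/11.
P(red) = 2/5·1/3 + 3/5·6/11 = 76/165.
By Bayes' rule, P(Box I | red) = 2/15 / 76/165 = 11/38 ≈ 0.2895.

11/38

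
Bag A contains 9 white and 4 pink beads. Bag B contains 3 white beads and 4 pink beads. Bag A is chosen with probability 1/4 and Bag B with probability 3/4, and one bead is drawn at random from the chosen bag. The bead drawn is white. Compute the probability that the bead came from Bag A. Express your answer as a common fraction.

P(white | Bag A) = 9/13; P(white | Bag B) = 3/7.
P(white) = 1/4·9/13 + 3/4·3/7 = 45/91.
By Bayes' rule, P(Bag A | white) = 9/52 / 45/91 = 7/20 ≈ 0.3500.

7/20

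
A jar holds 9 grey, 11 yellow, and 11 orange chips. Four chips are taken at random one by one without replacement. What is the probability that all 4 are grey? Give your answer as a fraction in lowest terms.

18/4495

Unordered draws without replacement: count favorable combinations over C(31,4).
Favorable = C(9,4) · C(11,0) · C(11,0) = 126; total = C(31,4) = 31465.
P = 126/31465 = 18/4495 ≈ 0.0040.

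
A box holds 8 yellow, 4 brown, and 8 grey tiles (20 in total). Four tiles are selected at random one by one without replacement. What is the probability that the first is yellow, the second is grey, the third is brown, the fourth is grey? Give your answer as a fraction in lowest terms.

224/14535

Multiply the conditional probability of each draw in order, without replacement, so each draw removes one from its color and from the total.
P = (8/20) · (8/19) · (4/18) · (7/17) = 224/14535 ≈ 0.0154.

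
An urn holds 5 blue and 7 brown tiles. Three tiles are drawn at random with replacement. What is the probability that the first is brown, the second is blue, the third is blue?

175/1728

Multiply the conditional probability of each draw in order, with replacement (the composition resets each draw).
P = (7/12) · (5/12) · (5/12) = 175/1728 ≈ 0.1013.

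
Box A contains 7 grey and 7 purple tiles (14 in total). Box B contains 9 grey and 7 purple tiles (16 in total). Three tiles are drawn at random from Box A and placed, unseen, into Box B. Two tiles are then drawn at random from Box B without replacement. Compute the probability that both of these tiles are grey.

145/494

Condition on how many of the transferred tiles are grey (from Box A: 7 grey of 14; then Box B has 19 total).
  0 grey: C(7,0)C(7,3)/C(14,3) = 5/52; then P = C(9,2)/C(19,2) = 4/19
  1 grey: C(7,1)C(7,2)/C(14,3) = 21/52; then P = C(10,2)/C(19,2) = 5/19
  2 grey: C(7,2)C(7,1)/C(14,3) = 21/52; then P = C(11,2)/C(19,2) = 55/171
  3 grey: C(7,3)C(7,0)/C(14,3) = 5/52; then P = C(12,2)/C(19,2) = 22/57
P(both grey) = 145/494 ≈ 0.2935.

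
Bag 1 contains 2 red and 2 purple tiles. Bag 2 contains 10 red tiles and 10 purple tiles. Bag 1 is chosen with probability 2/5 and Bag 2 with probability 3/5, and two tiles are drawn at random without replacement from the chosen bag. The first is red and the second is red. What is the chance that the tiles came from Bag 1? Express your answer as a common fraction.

38/119

P(E | Bag 1) = 1/6; P(E | Bag 2) = 9/38.
P(E) = 2/5·1/6 + 3/5·9/38 = 119/570.
By Bayes' rule, P(Bag 1 | E) = 1/15 / 119/570 = 38/119 ≈ 0.3193.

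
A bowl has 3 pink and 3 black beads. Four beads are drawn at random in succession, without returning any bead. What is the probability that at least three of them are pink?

Sum the hypergeometric tail for j = 3,…,3 pink beads.
Favorable = C(3,3)·C(3,1) = 3; total = C(6,4) = 15.
P = 3/15 = 1/5 ≈ 0.2000.

1/5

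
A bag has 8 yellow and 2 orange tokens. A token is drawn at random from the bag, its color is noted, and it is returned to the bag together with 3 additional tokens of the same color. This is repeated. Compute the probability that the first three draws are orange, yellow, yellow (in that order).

Track the composition after each reinforcement of +3.
P = (2/10) · (8/13) · (11/16) = 11/130 ≈ 0.0846.

11/130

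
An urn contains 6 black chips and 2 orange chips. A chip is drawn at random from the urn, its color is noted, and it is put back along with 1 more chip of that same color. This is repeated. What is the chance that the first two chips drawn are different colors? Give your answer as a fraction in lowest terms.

1/3

Either black then orange, or orange then black; after the first draw the total is 9.
P = (6/8)·(2/9) + (2/8)·(6/9) = 1/3 ≈ 0.3333.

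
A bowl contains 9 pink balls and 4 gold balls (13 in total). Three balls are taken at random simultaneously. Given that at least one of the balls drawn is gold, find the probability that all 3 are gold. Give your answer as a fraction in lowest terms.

2/101

P(all 3 gold) = C(4,3)/C(13,3) = 2/143; P(at least one gold) = 1 − C(9,3)/C(13,3) = 101/143.
Since 'all 3 gold' ⊆ 'at least one gold', P(all 3 | at least one) = 2/143 / 101/143 = 2/101 ≈ 0.0198.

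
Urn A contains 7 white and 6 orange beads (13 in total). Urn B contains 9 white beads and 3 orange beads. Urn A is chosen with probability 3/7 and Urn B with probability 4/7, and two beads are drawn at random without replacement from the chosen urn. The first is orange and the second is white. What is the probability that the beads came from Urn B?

P(E | Urn A) = 7/26; P(E | Urn B) = 9/44.
P(E) = 3/7·7/26 + 4/7·9/44 = 465/2002.
By Bayes' rule, P(Urn B | E) = 9/77 / 465/2002 = 78/155 ≈ 0.5032.

78/155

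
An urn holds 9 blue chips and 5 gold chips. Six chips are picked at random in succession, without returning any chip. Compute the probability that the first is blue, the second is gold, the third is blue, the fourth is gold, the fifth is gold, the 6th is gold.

4/1001

Multiply the conditional probability of each draw in order, without replacement, so each draw removes one from its color and from the total.
P = (9/14) · (5/13) · (8/12) · (4/11) · (3/10) · (2/9) = 4/1001 ≈ 0.0040.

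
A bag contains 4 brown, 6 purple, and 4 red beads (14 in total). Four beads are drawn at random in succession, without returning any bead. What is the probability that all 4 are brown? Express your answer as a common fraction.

1/1001

Unordered draws without replacement: count favorable combinations over C(14,4).
Favorable = C(4,4) · C(6,0) · C(4,0) = 1; total = C(14,4) = 1001.
P = 1/1001 = 1/1001 ≈ 0.0010.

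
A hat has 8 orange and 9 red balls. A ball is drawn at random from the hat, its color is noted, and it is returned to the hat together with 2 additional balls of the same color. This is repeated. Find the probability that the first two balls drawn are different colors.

Either orange then red, or red then orange; after the first draw the total is 19.
P = (8/17)·(9/19) + (9/17)·(8/19) = 144/323 ≈ 0.4458.

144/323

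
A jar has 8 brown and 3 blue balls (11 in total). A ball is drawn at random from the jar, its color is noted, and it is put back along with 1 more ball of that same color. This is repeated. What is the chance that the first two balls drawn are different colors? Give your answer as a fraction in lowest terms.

4/11

Either brown then blue, or blue then brown; after the first draw the total is 12.
P = (8/11)·(3/12) + (3/11)·(8/12) = 4/11 ≈ 0.3636.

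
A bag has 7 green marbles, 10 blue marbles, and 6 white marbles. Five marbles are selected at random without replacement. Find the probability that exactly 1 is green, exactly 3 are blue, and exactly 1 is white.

Unordered draws without replacement: count favorable combinations over C(23,5).
Favorable = C(7,1) · C(10,3) · C(6,1) = 5040; total = C(23,5) = 33649.
P = 5040/33649 = 720/4807 ≈ 0.1498.

720/4807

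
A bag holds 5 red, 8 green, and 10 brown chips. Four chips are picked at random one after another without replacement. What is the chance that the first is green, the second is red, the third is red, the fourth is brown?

Multiply the conditional probability of each draw in order, without replacement, so each draw removes one from its color and from the total.
P = (8/23) · (5/22) · (4/21) · (10/20) = 40/5313 ≈ 0.0075.

40/5313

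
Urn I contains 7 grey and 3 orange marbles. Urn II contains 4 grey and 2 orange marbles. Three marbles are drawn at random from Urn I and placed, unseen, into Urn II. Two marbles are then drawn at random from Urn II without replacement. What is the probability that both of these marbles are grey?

Condition on how many of the transferred marbles are grey (from Urn I: 7 grey of 10; then Urn II has 9 total).
  0 grey: C(7,0)C(3,3)/C(10,3) = 1/120; then P = C(4,2)/C(9,2) = 1/6
  1 grey: C(7,1)C(3,2)/C(10,3) = 7/40; then P = C(5,2)/C(9,2) = 5/18
  2 grey: C(7,2)C(3,1)/C(10,3) = 21/40; then P = C(6,2)/C(9,2) = 5/12
  3 grey: C(7,3)C(3,0)/C(10,3) = 7/24; then P = C(7,2)/C(9,2) = 7/12
P(both grey) = 79/180 ≈ 0.4389.

79/180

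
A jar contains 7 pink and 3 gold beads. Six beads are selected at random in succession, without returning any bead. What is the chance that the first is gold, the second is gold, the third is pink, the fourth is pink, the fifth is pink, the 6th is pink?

1/30

Multiply the conditional probability of each draw in order, without replacement, so each draw removes one from its color and from the total.
P = (3/10) · (2/9) · (7/8) · (6/7) · (5/6) · (4/5) = 1/30 ≈ 0.0333.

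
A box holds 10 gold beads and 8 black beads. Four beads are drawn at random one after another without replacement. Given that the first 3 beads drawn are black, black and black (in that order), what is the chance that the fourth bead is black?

After removing 3 black, the box has 5 black out of 15 remaining.
P(fourth is black | given) = 5/15 = 1/3 ≈ 0.3333.

1/3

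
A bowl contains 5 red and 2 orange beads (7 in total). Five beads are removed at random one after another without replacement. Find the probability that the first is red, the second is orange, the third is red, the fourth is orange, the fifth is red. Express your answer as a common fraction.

1/21

Multiply the conditional probability of each draw in order, without replacement, so each draw removes one from its color and from the total.
P = (5/7) · (2/6) · (4/5) · (1/4) · (3/3) = 1/21 ≈ 0.0476.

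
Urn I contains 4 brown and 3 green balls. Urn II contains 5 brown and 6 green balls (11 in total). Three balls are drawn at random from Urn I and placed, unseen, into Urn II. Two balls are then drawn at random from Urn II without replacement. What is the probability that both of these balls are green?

Condition on how many of the transferred balls are green (from Urn I: 3 green of 7; then Urn II has 14 total).
  0 green: C(3,0)C(4,3)/C(7,3) = 4/35; then P = C(6,2)/C(14,2) = 15/91
  1 green: C(3,1)C(4,2)/C(7,3) = 18/35; then P = C(7,2)/C(14,2) = 3/13
  2 green: C(3,2)C(4,1)/C(7,3) = 12/35; then P = C(8,2)/C(14,2) = 4/13
  3 green: C(3,3)C(4,0)/C(7,3) = 1/35; then P = C(9,2)/C(14,2) = 36/91
P(both green) = 162/637 ≈ 0.2543.

162/637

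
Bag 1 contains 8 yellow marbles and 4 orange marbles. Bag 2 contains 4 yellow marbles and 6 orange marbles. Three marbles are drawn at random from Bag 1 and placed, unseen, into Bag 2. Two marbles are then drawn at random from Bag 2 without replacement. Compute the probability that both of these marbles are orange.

3/11

Condition on how many of the transferred marbles are orange (from Bag 1: 4 orange of 12; then Bag 2 has 13 total).
  0 orange: C(4,0)C(8,3)/C(12,3) = 14/55; then P = C(6,2)/C(13,2) = 5/26
  1 orange: C(4,1)C(8,2)/C(12,3) = 28/55; then P = C(7,2)/C(13,2) = 7/26
  2 orange: C(4,2)C(8,1)/C(12,3) = 12/55; then P = C(8,2)/C(13,2) = 14/39
  3 orange: C(4,3)C(8,0)/C(12,3) = 1/55; then P = C(9,2)/C(13,2) = 6/13
P(both orange) = 3/11 ≈ 0.2727.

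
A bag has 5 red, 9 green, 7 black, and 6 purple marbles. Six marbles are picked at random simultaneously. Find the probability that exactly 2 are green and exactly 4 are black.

Unordered draws without replacement: count favorable combinations over C(27,6).
Favorable = C(5,0) · C(9,2) · C(7,4) · C(6,0) = 1260; total = C(27,6) = 296010.
P = 1260/296010 = 14/3289 ≈ 0.0043.

14/3289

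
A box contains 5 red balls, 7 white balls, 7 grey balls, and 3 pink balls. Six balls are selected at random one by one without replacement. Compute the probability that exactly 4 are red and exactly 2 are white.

Unordered draws without replacement: count favorable combinations over C(22,6).
Favorable = C(5,4) · C(7,2) · C(7,0) · C(3,0) = 105; total = C(22,6) = 74613.
P = 105/74613 = 5/3553 ≈ 0.0014.

5/3553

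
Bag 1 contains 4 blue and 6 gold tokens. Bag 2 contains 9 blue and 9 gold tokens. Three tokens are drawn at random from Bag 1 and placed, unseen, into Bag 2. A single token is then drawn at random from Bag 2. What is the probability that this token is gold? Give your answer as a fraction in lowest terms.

Condition on how many of the transferred tokens are gold (from Bag 1: 6 gold of 10; then Bag 2 has 21 total).
  0 gold: C(6,0)C(4,3)/C(10,3) = 1/30; then P = 9/21
  1 gold: C(6,1)C(4,2)/C(10,3) = 3/10; then P = 10/21
  2 gold: C(6,2)C(4,1)/C(10,3) = 1/2; then P = 11/21
  3 gold: C(6,3)C(4,0)/C(10,3) = 1/6; then P = 12/21
P(gold from Bag 2) = 18/35 ≈ 0.5143.

18/35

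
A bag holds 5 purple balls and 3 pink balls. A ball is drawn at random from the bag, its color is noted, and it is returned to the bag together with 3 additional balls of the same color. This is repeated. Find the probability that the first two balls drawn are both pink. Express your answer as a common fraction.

9/44

After a pink draw the bag holds 6 pink out of 11.
P = (3/8)·(6/11) = 9/44 ≈ 0.2045.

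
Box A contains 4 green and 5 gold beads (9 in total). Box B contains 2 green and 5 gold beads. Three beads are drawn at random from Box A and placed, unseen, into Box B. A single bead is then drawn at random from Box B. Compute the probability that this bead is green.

Condition on how many of the transferred beads are green (from Box A: 4 green of 9; then Box B has 10 total).
  0 green: C(4,0)C(5,3)/C(9,3) = 5/42; then P = 2/10
  1 green: C(4,1)C(5,2)/C(9,3) = 10/21; then P = 3/10
  2 green: C(4,2)C(5,1)/C(9,3) = 5/14; then P = 4/10
  3 green: C(4,3)C(5,0)/C(9,3) = 1/21; then P = 5/10
P(green from Box B) = 1/3 ≈ 0.3333.

1/3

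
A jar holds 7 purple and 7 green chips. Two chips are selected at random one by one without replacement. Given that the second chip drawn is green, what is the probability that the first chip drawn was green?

6/13

P(first=green and the second chip drawn is green) = (7/14)·(6/13) = 3/13.
P(the second chip drawn is green) = Σ over first color = 7/26 + 3/13 = 1/2.
By Bayes, P(first=green | the second chip drawn is green) = 3/13 / 1/2 = 6/13 ≈ 0.4615.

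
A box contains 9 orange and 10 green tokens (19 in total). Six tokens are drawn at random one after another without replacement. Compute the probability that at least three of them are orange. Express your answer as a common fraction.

Sum the hypergeometric tail for j = 3,…,6 orange tokens.
Favorable = C(9,3)·C(10,3) + C(9,4)·C(10,2) + C(9,5)·C(10,1) + C(9,6)·C(10,0) = 17094; total = C(19,6) = 27132.
P = 17094/27132 = 407/646 ≈ 0.6300.

407/646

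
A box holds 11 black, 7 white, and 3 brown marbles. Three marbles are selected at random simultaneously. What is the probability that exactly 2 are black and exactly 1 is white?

Unordered draws without replacement: count favorable combinations over C(21,3).
Favorable = C(11,2) · C(7,1) · C(3,0) = 385; total = C(21,3) = 1330.
P = 385/1330 = 11/38 ≈ 0.2895.

11/38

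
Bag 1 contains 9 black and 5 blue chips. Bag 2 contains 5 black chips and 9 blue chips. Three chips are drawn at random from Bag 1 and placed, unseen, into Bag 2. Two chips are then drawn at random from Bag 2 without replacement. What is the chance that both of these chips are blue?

Condition on how many of the transferred chips are blue (from Bag 1: 5 blue of 14; then Bag 2 has 17 total).
  0 blue: C(5,0)C(9,3)/C(14,3) = 3/13; then P = C(9,2)/C(17,2) = 9/34
  1 blue: C(5,1)C(9,2)/C(14,3) = 45/91; then P = C(10,2)/C(17,2) = 45/136
  2 blue: C(5,2)C(9,1)/C(14,3) = 45/182; then P = C(11,2)/C(17,2) = 55/136
  3 blue: C(5,3)C(9,0)/C(14,3) = 5/182; then P = C(12,2)/C(17,2) = 33/68
P(both blue) = 8367/24752 ≈ 0.3380.

8367/24752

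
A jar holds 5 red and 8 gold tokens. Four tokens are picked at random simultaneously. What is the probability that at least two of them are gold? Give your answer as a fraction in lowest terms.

126/143

Sum the hypergeometric tail for j = 2,…,4 gold tokens.
Favorable = C(8,2)·C(5,2) + C(8,3)·C(5,1) + C(8,4)·C(5,0) = 630; total = C(13,4) = 715.
P = 630/715 = 126/143 ≈ 0.8811.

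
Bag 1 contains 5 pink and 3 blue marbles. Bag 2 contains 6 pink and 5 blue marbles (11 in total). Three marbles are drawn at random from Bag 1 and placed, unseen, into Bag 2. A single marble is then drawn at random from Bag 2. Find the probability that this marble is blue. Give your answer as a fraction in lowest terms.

7/16

Condition on how many of the transferred marbles are blue (from Bag 1: 3 blue of 8; then Bag 2 has 14 total).
  0 blue: C(3,0)C(5,3)/C(8,3) = 5/28; then P = 5/14
  1 blue: C(3,1)C(5,2)/C(8,3) = 15/28; then P = 6/14
  2 blue: C(3,2)C(5,1)/C(8,3) = 15/56; then P = 7/14
  3 blue: C(3,3)C(5,0)/C(8,3) = 1/56; then P = 8/14
P(blue from Bag 2) = 7/16 ≈ 0.4375.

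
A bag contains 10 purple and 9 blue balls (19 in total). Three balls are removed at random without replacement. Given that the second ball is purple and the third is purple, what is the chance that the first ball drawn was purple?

8/17

P(first=purple and the second ball is purple and the third is purple) = (10/19)·(9/18)·(8/17) = 40/323.
P(E) = Σ over first color = 40/323 + 45/323 = 5/19.
By Bayes, P(first=purple | E) = 40/323 / 5/19 = 8/17 ≈ 0.4706.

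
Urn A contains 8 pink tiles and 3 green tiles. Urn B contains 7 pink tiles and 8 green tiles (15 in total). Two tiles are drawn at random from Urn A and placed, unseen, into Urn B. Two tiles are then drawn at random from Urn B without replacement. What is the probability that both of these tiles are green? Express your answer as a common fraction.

1783/7480

Condition on how many of the transferred tiles are green (from Urn A: 3 green of 11; then Urn B has 17 total).
  0 green: C(3,0)C(8,2)/C(11,2) = 28/55; then P = C(8,2)/C(17,2) = 7/34
  1 green: C(3,1)C(8,1)/C(11,2) = 24/55; then P = C(9,2)/C(17,2) = 9/34
  2 green: C(3,2)C(8,0)/C(11,2) = 3/55; then P = C(10,2)/C(17,2) = 45/136
P(both green) = 1783/7480 ≈ 0.2384.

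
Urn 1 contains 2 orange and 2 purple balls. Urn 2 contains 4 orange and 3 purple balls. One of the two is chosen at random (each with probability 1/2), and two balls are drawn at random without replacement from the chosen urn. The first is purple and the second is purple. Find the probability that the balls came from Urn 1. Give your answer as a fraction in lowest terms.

7/13

P(E | Urn 1) = 1/6; P(E | Urn 2) = 1/7.
P(E) = 1/2·1/6 + 1/2·1/7 = 13/84.
By Bayes' rule, P(Urn 1 | E) = 1/12 / 13/84 = 7/13 ≈ 0.5385.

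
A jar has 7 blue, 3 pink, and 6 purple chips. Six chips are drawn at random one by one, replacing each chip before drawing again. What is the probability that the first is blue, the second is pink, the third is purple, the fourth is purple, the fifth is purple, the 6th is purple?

Multiply the conditional probability of each draw in order, with replacement (the composition resets each draw).
P = (7/16) · (3/16) · (6/16) · (6/16) · (6/16) · (6/16) = 1701/1048576 ≈ 0.0016.

1701/1048576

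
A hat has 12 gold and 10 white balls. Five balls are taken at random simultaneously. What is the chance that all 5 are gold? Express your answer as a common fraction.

4/133

Unordered draws without replacement: count favorable combinations over C(22,5).
Favorable = C(12,5) · C(10,0) = 792; total = C(22,5) = 26334.
P = 792/26334 = 4/133 ≈ 0.0301.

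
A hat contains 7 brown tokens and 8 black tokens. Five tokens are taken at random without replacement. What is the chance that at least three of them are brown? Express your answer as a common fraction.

Sum the hypergeometric tail for j = 3,…,5 brown tokens.
Favorable = C(7,3)·C(8,2) + C(7,4)·C(8,1) + C(7,5)·C(8,0) = 1281; total = C(15,5) = 3003.
P = 1281/3003 = 61/143 ≈ 0.4266.

61/143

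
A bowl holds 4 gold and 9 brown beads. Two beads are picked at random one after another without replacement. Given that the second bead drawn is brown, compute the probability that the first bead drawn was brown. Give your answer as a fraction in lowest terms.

2/3

P(first=brown and the second bead drawn is brown) = (9/13)·(8/12) = 6/13.
P(the second bead drawn is brown) = Σ over first color = 3/13 + 6/13 = 9/13.
By Bayes, P(first=brown | the second bead drawn is brown) = 6/13 / 9/13 = 2/3 ≈ 0.6667.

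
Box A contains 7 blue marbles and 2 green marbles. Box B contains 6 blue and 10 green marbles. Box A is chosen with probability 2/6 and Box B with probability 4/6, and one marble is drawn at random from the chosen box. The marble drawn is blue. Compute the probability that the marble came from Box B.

P(blue | Box A) = 7/9; P(blue | Box B) = 3/8.
P(blue) = 1/3·7/9 + 2/3·3/8 = 55/108.
By Bayes' rule, P(Box B | blue) = 1/4 / 55/108 = 27/55 ≈ 0.4909.

27/55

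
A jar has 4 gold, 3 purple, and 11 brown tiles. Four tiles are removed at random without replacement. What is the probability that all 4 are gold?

1/3060

Unordered draws without replacement: count favorable combinations over C(18,4).
Favorable = C(4,4) · C(3,0) · C(11,0) = 1; total = C(18,4) = 3060.
P = 1/3060 = 1/3060 ≈ 0.0003.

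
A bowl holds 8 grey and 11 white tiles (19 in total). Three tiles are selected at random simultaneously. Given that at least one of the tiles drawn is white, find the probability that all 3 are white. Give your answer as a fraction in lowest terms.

P(all 3 white) = C(11,3)/C(19,3) = 55/323; P(at least one white) = 1 − C(8,3)/C(19,3) = 913/969.
Since 'all 3 white' ⊆ 'at least one white', P(all 3 | at least one) = 55/323 / 913/969 = 15/83 ≈ 0.1807.

15/83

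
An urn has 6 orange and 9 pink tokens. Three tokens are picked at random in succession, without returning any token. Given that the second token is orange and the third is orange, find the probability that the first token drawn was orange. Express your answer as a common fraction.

P(first=orange and the second token is orange and the third is orange) = (6/15)·(5/14)·(4/13) = 4/91.
P(E) = Σ over first color = 4/91 + 9/91 = 1/7.
By Bayes, P(first=orange | E) = 4/91 / 1/7 = 4/13 ≈ 0.3077.

4/13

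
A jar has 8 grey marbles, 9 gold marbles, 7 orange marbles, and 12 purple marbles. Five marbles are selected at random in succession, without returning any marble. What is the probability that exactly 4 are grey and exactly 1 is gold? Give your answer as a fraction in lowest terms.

Unordered draws without replacement: count favorable combinations over C(36,5).
Favorable = C(8,4) · C(9,1) · C(7,0) · C(12,0) = 630; total = C(36,5) = 376992.
P = 630/376992 = 5/2992 ≈ 0.0017.

5/2992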